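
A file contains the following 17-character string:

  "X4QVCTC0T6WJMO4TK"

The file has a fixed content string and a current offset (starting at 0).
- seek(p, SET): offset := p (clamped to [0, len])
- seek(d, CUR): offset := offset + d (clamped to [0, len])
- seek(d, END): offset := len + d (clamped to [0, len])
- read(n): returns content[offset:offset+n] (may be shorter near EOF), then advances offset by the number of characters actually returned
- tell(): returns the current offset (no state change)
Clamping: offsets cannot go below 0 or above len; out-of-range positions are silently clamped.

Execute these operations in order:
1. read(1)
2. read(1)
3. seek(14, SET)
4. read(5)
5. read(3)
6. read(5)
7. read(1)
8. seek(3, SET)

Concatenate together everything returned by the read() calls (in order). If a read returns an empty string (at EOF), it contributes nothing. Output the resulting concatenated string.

After 1 (read(1)): returned 'X', offset=1
After 2 (read(1)): returned '4', offset=2
After 3 (seek(14, SET)): offset=14
After 4 (read(5)): returned '4TK', offset=17
After 5 (read(3)): returned '', offset=17
After 6 (read(5)): returned '', offset=17
After 7 (read(1)): returned '', offset=17
After 8 (seek(3, SET)): offset=3

Answer: X44TK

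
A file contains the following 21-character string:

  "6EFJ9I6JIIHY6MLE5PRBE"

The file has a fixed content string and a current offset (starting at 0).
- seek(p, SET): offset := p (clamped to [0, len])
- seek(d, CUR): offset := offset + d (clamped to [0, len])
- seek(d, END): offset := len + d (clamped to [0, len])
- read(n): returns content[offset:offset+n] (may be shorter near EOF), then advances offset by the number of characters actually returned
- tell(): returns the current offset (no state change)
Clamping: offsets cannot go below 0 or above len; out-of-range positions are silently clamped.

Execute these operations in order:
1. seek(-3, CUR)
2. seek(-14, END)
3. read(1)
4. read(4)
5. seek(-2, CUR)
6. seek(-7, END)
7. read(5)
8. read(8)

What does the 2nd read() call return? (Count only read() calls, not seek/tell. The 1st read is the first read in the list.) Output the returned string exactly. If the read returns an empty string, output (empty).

After 1 (seek(-3, CUR)): offset=0
After 2 (seek(-14, END)): offset=7
After 3 (read(1)): returned 'J', offset=8
After 4 (read(4)): returned 'IIHY', offset=12
After 5 (seek(-2, CUR)): offset=10
After 6 (seek(-7, END)): offset=14
After 7 (read(5)): returned 'LE5PR', offset=19
After 8 (read(8)): returned 'BE', offset=21

Answer: IIHY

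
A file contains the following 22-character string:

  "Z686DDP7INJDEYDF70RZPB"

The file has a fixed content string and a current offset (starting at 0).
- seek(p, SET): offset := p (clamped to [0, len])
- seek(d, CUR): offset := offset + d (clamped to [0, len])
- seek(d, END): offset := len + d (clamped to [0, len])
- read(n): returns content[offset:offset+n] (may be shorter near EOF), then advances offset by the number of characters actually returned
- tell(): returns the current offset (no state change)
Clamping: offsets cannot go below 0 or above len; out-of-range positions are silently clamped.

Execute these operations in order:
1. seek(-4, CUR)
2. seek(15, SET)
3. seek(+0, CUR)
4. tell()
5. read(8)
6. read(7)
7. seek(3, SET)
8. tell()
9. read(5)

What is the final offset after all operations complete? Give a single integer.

Answer: 8

Derivation:
After 1 (seek(-4, CUR)): offset=0
After 2 (seek(15, SET)): offset=15
After 3 (seek(+0, CUR)): offset=15
After 4 (tell()): offset=15
After 5 (read(8)): returned 'F70RZPB', offset=22
After 6 (read(7)): returned '', offset=22
After 7 (seek(3, SET)): offset=3
After 8 (tell()): offset=3
After 9 (read(5)): returned '6DDP7', offset=8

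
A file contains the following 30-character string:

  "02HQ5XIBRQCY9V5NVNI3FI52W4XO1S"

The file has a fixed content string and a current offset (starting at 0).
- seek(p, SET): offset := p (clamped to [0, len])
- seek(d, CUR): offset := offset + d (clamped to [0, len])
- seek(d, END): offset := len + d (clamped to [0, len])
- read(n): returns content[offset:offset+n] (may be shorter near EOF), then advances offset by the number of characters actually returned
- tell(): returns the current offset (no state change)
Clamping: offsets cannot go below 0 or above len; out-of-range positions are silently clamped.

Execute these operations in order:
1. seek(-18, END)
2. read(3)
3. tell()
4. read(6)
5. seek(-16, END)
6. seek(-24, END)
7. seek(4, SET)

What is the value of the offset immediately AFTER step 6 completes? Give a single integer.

After 1 (seek(-18, END)): offset=12
After 2 (read(3)): returned '9V5', offset=15
After 3 (tell()): offset=15
After 4 (read(6)): returned 'NVNI3F', offset=21
After 5 (seek(-16, END)): offset=14
After 6 (seek(-24, END)): offset=6

Answer: 6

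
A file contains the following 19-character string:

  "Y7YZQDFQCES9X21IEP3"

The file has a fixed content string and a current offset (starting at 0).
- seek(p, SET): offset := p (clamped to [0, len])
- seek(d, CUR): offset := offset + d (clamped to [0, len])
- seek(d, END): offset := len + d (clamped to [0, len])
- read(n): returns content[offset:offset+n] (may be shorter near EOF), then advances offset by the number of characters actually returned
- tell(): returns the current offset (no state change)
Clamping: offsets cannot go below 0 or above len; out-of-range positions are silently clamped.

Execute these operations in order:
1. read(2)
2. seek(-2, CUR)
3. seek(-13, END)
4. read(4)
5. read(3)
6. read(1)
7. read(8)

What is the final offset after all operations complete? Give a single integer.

After 1 (read(2)): returned 'Y7', offset=2
After 2 (seek(-2, CUR)): offset=0
After 3 (seek(-13, END)): offset=6
After 4 (read(4)): returned 'FQCE', offset=10
After 5 (read(3)): returned 'S9X', offset=13
After 6 (read(1)): returned '2', offset=14
After 7 (read(8)): returned '1IEP3', offset=19

Answer: 19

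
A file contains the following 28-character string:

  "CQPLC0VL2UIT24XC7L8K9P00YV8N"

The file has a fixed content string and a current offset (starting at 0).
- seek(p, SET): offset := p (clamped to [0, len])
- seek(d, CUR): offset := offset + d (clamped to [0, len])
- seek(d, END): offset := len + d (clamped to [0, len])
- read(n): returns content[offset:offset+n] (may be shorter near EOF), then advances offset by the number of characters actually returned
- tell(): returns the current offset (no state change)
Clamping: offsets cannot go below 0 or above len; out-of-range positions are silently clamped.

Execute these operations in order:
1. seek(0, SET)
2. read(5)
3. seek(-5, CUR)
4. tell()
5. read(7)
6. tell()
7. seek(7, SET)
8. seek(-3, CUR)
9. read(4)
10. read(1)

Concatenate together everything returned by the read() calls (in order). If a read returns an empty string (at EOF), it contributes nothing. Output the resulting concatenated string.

Answer: CQPLCCQPLC0VC0VL2

Derivation:
After 1 (seek(0, SET)): offset=0
After 2 (read(5)): returned 'CQPLC', offset=5
After 3 (seek(-5, CUR)): offset=0
After 4 (tell()): offset=0
After 5 (read(7)): returned 'CQPLC0V', offset=7
After 6 (tell()): offset=7
After 7 (seek(7, SET)): offset=7
After 8 (seek(-3, CUR)): offset=4
After 9 (read(4)): returned 'C0VL', offset=8
After 10 (read(1)): returned '2', offset=9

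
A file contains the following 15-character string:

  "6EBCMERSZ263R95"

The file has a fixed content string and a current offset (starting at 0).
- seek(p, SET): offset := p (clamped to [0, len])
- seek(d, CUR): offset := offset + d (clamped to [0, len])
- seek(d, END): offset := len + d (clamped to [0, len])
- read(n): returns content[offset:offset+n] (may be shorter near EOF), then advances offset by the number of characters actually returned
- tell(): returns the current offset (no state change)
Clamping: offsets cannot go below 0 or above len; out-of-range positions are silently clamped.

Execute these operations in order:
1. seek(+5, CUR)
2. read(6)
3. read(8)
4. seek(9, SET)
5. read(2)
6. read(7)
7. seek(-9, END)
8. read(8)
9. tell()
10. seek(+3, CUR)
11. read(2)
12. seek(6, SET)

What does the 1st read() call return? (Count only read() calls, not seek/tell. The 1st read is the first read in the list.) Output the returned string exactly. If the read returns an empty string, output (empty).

After 1 (seek(+5, CUR)): offset=5
After 2 (read(6)): returned 'ERSZ26', offset=11
After 3 (read(8)): returned '3R95', offset=15
After 4 (seek(9, SET)): offset=9
After 5 (read(2)): returned '26', offset=11
After 6 (read(7)): returned '3R95', offset=15
After 7 (seek(-9, END)): offset=6
After 8 (read(8)): returned 'RSZ263R9', offset=14
After 9 (tell()): offset=14
After 10 (seek(+3, CUR)): offset=15
After 11 (read(2)): returned '', offset=15
After 12 (seek(6, SET)): offset=6

Answer: ERSZ26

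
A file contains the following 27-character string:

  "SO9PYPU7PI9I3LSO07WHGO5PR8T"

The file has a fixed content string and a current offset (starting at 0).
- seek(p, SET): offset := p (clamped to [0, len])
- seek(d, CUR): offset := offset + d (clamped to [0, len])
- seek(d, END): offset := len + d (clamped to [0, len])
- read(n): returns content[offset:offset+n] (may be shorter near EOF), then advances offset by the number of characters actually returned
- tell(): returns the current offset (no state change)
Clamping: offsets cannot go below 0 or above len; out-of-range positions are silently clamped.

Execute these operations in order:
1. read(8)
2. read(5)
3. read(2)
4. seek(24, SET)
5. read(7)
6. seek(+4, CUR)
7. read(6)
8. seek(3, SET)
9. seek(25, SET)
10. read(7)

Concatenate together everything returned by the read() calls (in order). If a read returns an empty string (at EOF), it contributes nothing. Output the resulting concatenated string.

Answer: SO9PYPU7PI9I3LSR8T8T

Derivation:
After 1 (read(8)): returned 'SO9PYPU7', offset=8
After 2 (read(5)): returned 'PI9I3', offset=13
After 3 (read(2)): returned 'LS', offset=15
After 4 (seek(24, SET)): offset=24
After 5 (read(7)): returned 'R8T', offset=27
After 6 (seek(+4, CUR)): offset=27
After 7 (read(6)): returned '', offset=27
After 8 (seek(3, SET)): offset=3
After 9 (seek(25, SET)): offset=25
After 10 (read(7)): returned '8T', offset=27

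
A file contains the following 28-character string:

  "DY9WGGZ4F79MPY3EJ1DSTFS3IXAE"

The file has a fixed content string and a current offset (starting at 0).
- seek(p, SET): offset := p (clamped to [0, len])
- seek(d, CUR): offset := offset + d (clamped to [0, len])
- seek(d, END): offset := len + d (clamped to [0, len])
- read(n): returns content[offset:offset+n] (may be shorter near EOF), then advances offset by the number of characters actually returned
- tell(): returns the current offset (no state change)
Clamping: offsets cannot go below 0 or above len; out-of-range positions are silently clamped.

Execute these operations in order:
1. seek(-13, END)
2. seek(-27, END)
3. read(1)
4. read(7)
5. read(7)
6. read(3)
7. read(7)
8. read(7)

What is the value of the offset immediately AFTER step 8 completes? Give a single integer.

Answer: 28

Derivation:
After 1 (seek(-13, END)): offset=15
After 2 (seek(-27, END)): offset=1
After 3 (read(1)): returned 'Y', offset=2
After 4 (read(7)): returned '9WGGZ4F', offset=9
After 5 (read(7)): returned '79MPY3E', offset=16
After 6 (read(3)): returned 'J1D', offset=19
After 7 (read(7)): returned 'STFS3IX', offset=26
After 8 (read(7)): returned 'AE', offset=28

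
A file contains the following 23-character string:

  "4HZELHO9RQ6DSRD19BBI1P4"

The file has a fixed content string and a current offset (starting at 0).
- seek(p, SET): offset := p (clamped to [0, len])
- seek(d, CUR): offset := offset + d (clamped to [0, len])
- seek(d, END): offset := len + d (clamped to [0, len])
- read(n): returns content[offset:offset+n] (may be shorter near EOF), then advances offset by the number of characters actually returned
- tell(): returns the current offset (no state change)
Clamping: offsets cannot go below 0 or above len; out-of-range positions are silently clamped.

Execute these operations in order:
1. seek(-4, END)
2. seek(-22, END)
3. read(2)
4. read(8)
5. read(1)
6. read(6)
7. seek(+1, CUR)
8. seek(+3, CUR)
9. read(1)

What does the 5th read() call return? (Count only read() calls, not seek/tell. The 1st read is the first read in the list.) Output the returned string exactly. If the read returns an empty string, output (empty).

After 1 (seek(-4, END)): offset=19
After 2 (seek(-22, END)): offset=1
After 3 (read(2)): returned 'HZ', offset=3
After 4 (read(8)): returned 'ELHO9RQ6', offset=11
After 5 (read(1)): returned 'D', offset=12
After 6 (read(6)): returned 'SRD19B', offset=18
After 7 (seek(+1, CUR)): offset=19
After 8 (seek(+3, CUR)): offset=22
After 9 (read(1)): returned '4', offset=23

Answer: 4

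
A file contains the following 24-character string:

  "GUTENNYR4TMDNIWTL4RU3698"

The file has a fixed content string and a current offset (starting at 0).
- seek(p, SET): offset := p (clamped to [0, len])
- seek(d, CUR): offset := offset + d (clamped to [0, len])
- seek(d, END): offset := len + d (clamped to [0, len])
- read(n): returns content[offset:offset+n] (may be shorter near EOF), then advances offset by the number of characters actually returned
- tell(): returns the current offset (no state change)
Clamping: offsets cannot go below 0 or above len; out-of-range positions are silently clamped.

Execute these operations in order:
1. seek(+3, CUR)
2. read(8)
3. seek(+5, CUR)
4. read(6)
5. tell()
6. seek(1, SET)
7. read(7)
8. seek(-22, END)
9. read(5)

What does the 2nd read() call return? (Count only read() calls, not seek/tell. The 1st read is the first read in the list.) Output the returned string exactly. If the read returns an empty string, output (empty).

Answer: L4RU36

Derivation:
After 1 (seek(+3, CUR)): offset=3
After 2 (read(8)): returned 'ENNYR4TM', offset=11
After 3 (seek(+5, CUR)): offset=16
After 4 (read(6)): returned 'L4RU36', offset=22
After 5 (tell()): offset=22
After 6 (seek(1, SET)): offset=1
After 7 (read(7)): returned 'UTENNYR', offset=8
After 8 (seek(-22, END)): offset=2
After 9 (read(5)): returned 'TENNY', offset=7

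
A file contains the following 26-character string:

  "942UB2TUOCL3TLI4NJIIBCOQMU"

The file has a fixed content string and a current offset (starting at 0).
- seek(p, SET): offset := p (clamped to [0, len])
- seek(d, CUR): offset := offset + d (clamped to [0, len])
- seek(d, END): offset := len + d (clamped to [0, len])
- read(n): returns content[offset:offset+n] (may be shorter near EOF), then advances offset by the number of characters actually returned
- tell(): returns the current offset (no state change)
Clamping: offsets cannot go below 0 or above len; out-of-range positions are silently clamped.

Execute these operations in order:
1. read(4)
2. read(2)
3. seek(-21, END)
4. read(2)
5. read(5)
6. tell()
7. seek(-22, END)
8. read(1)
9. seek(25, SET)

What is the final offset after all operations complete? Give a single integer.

Answer: 25

Derivation:
After 1 (read(4)): returned '942U', offset=4
After 2 (read(2)): returned 'B2', offset=6
After 3 (seek(-21, END)): offset=5
After 4 (read(2)): returned '2T', offset=7
After 5 (read(5)): returned 'UOCL3', offset=12
After 6 (tell()): offset=12
After 7 (seek(-22, END)): offset=4
After 8 (read(1)): returned 'B', offset=5
After 9 (seek(25, SET)): offset=25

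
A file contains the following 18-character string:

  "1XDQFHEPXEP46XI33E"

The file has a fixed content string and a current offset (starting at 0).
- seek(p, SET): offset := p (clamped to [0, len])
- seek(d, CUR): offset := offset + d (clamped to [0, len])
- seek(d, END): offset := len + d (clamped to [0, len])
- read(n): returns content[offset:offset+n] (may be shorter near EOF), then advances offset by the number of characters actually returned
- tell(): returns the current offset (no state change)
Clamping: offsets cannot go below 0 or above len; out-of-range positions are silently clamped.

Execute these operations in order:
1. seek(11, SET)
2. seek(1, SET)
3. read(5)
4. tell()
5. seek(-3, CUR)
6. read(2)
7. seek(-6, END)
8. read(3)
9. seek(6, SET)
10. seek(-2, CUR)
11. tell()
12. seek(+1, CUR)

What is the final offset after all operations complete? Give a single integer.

Answer: 5

Derivation:
After 1 (seek(11, SET)): offset=11
After 2 (seek(1, SET)): offset=1
After 3 (read(5)): returned 'XDQFH', offset=6
After 4 (tell()): offset=6
After 5 (seek(-3, CUR)): offset=3
After 6 (read(2)): returned 'QF', offset=5
After 7 (seek(-6, END)): offset=12
After 8 (read(3)): returned '6XI', offset=15
After 9 (seek(6, SET)): offset=6
After 10 (seek(-2, CUR)): offset=4
After 11 (tell()): offset=4
After 12 (seek(+1, CUR)): offset=5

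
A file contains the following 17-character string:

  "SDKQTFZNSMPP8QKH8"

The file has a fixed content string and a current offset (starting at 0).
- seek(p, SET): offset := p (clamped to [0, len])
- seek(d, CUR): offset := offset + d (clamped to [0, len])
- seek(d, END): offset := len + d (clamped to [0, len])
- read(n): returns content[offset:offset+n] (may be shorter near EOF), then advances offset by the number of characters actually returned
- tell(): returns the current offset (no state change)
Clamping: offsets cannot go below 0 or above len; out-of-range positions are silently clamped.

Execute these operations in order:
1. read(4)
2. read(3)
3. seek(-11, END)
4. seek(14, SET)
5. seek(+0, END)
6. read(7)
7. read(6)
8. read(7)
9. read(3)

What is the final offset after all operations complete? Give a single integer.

Answer: 17

Derivation:
After 1 (read(4)): returned 'SDKQ', offset=4
After 2 (read(3)): returned 'TFZ', offset=7
After 3 (seek(-11, END)): offset=6
After 4 (seek(14, SET)): offset=14
After 5 (seek(+0, END)): offset=17
After 6 (read(7)): returned '', offset=17
After 7 (read(6)): returned '', offset=17
After 8 (read(7)): returned '', offset=17
After 9 (read(3)): returned '', offset=17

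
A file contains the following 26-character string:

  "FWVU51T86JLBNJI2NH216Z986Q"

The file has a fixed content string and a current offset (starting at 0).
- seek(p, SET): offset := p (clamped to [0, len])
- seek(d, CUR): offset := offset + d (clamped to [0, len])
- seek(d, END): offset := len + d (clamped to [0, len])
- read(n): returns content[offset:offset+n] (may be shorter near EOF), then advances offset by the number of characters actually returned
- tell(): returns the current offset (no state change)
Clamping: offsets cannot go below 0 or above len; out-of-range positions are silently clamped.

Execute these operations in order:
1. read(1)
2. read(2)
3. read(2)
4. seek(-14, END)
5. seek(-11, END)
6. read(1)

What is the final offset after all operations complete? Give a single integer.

Answer: 16

Derivation:
After 1 (read(1)): returned 'F', offset=1
After 2 (read(2)): returned 'WV', offset=3
After 3 (read(2)): returned 'U5', offset=5
After 4 (seek(-14, END)): offset=12
After 5 (seek(-11, END)): offset=15
After 6 (read(1)): returned '2', offset=16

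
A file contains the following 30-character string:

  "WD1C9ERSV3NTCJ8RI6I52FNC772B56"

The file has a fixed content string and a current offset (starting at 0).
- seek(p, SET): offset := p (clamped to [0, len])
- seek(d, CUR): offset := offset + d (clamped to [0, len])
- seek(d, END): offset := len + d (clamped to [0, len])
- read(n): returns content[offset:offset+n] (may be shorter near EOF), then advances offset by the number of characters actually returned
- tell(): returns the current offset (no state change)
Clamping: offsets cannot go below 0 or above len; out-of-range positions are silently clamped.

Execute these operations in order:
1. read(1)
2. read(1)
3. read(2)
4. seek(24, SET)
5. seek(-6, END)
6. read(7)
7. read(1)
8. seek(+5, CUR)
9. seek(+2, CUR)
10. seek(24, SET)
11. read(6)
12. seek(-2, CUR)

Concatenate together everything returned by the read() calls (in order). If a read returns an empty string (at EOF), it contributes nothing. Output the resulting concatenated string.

After 1 (read(1)): returned 'W', offset=1
After 2 (read(1)): returned 'D', offset=2
After 3 (read(2)): returned '1C', offset=4
After 4 (seek(24, SET)): offset=24
After 5 (seek(-6, END)): offset=24
After 6 (read(7)): returned '772B56', offset=30
After 7 (read(1)): returned '', offset=30
After 8 (seek(+5, CUR)): offset=30
After 9 (seek(+2, CUR)): offset=30
After 10 (seek(24, SET)): offset=24
After 11 (read(6)): returned '772B56', offset=30
After 12 (seek(-2, CUR)): offset=28

Answer: WD1C772B56772B56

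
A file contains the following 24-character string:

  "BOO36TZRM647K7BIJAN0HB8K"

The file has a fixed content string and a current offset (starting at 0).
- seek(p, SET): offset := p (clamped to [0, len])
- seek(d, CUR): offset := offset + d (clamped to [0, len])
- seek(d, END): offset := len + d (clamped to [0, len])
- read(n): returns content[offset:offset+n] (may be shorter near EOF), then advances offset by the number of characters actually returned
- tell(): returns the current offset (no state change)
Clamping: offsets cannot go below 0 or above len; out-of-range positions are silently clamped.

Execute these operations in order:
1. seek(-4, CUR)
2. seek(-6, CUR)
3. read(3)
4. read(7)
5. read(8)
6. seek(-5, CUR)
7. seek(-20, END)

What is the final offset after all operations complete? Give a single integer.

After 1 (seek(-4, CUR)): offset=0
After 2 (seek(-6, CUR)): offset=0
After 3 (read(3)): returned 'BOO', offset=3
After 4 (read(7)): returned '36TZRM6', offset=10
After 5 (read(8)): returned '47K7BIJA', offset=18
After 6 (seek(-5, CUR)): offset=13
After 7 (seek(-20, END)): offset=4

Answer: 4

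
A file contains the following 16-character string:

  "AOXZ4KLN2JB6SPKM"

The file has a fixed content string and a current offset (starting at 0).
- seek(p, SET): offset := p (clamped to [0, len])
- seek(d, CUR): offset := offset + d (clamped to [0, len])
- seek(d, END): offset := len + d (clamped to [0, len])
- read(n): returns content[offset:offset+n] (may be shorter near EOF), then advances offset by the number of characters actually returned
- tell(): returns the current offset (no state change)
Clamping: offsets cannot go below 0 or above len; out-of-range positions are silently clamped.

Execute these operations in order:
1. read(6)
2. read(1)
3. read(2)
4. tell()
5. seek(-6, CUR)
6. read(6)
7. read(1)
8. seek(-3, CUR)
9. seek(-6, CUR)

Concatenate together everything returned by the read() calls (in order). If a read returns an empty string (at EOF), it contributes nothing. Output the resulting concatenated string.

After 1 (read(6)): returned 'AOXZ4K', offset=6
After 2 (read(1)): returned 'L', offset=7
After 3 (read(2)): returned 'N2', offset=9
After 4 (tell()): offset=9
After 5 (seek(-6, CUR)): offset=3
After 6 (read(6)): returned 'Z4KLN2', offset=9
After 7 (read(1)): returned 'J', offset=10
After 8 (seek(-3, CUR)): offset=7
After 9 (seek(-6, CUR)): offset=1

Answer: AOXZ4KLN2Z4KLN2J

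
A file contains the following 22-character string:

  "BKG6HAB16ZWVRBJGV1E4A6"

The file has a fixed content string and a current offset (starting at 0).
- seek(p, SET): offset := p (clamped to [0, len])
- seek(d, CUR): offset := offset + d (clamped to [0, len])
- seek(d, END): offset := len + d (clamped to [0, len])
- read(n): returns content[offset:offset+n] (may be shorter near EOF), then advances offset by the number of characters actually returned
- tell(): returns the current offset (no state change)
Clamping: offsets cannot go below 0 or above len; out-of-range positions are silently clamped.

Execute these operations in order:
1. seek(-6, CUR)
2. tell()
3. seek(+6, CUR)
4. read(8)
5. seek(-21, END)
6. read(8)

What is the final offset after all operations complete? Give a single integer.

After 1 (seek(-6, CUR)): offset=0
After 2 (tell()): offset=0
After 3 (seek(+6, CUR)): offset=6
After 4 (read(8)): returned 'B16ZWVRB', offset=14
After 5 (seek(-21, END)): offset=1
After 6 (read(8)): returned 'KG6HAB16', offset=9

Answer: 9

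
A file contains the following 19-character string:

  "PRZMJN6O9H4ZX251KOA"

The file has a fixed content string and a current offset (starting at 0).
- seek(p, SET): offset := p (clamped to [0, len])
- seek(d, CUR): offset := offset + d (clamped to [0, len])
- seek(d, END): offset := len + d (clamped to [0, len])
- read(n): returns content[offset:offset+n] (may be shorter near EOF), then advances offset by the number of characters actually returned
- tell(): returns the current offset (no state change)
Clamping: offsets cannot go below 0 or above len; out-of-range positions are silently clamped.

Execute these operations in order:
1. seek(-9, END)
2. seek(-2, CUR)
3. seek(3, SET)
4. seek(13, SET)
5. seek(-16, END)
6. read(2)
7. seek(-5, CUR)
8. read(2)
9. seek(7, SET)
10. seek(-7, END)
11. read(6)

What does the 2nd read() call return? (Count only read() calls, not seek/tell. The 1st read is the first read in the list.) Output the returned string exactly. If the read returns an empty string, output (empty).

After 1 (seek(-9, END)): offset=10
After 2 (seek(-2, CUR)): offset=8
After 3 (seek(3, SET)): offset=3
After 4 (seek(13, SET)): offset=13
After 5 (seek(-16, END)): offset=3
After 6 (read(2)): returned 'MJ', offset=5
After 7 (seek(-5, CUR)): offset=0
After 8 (read(2)): returned 'PR', offset=2
After 9 (seek(7, SET)): offset=7
After 10 (seek(-7, END)): offset=12
After 11 (read(6)): returned 'X251KO', offset=18

Answer: PR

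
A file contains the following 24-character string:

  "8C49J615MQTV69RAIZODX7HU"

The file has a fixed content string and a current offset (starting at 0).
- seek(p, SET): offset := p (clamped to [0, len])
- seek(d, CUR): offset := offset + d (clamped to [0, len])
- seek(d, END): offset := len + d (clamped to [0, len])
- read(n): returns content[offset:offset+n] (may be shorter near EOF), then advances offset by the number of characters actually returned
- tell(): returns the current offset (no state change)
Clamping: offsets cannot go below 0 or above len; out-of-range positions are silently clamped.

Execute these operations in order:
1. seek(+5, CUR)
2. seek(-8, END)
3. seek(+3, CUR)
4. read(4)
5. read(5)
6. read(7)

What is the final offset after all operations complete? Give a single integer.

After 1 (seek(+5, CUR)): offset=5
After 2 (seek(-8, END)): offset=16
After 3 (seek(+3, CUR)): offset=19
After 4 (read(4)): returned 'DX7H', offset=23
After 5 (read(5)): returned 'U', offset=24
After 6 (read(7)): returned '', offset=24

Answer: 24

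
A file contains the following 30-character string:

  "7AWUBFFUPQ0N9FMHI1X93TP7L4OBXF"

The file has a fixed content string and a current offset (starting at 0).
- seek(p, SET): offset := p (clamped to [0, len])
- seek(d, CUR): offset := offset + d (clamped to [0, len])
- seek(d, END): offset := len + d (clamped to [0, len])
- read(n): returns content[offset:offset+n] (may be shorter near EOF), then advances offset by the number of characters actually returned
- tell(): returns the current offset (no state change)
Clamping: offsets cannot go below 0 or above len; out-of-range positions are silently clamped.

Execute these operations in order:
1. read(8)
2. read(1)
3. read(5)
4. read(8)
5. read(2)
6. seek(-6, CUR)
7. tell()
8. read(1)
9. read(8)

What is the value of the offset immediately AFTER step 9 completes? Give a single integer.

Answer: 27

Derivation:
After 1 (read(8)): returned '7AWUBFFU', offset=8
After 2 (read(1)): returned 'P', offset=9
After 3 (read(5)): returned 'Q0N9F', offset=14
After 4 (read(8)): returned 'MHI1X93T', offset=22
After 5 (read(2)): returned 'P7', offset=24
After 6 (seek(-6, CUR)): offset=18
After 7 (tell()): offset=18
After 8 (read(1)): returned 'X', offset=19
After 9 (read(8)): returned '93TP7L4O', offset=27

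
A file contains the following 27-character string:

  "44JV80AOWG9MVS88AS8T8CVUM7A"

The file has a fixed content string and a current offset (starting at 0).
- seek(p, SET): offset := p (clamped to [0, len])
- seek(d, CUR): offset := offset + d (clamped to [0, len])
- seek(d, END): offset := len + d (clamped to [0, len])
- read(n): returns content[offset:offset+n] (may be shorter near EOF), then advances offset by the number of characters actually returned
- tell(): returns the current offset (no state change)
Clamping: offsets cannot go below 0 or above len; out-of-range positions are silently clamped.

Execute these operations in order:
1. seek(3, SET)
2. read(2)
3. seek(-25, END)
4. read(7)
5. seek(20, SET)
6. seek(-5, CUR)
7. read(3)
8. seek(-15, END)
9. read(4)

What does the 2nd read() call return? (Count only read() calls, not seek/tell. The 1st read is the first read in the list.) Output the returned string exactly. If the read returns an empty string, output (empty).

Answer: JV80AOW

Derivation:
After 1 (seek(3, SET)): offset=3
After 2 (read(2)): returned 'V8', offset=5
After 3 (seek(-25, END)): offset=2
After 4 (read(7)): returned 'JV80AOW', offset=9
After 5 (seek(20, SET)): offset=20
After 6 (seek(-5, CUR)): offset=15
After 7 (read(3)): returned '8AS', offset=18
After 8 (seek(-15, END)): offset=12
After 9 (read(4)): returned 'VS88', offset=16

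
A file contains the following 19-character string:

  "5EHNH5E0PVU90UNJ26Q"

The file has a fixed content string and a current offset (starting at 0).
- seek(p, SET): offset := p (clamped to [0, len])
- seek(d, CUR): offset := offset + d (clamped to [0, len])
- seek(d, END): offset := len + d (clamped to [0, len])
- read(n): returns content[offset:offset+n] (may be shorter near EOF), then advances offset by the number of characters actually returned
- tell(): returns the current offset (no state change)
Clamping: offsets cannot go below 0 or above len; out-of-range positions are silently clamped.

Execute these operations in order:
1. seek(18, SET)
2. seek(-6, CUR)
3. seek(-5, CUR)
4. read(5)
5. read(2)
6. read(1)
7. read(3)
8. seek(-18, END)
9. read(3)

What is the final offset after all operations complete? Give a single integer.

After 1 (seek(18, SET)): offset=18
After 2 (seek(-6, CUR)): offset=12
After 3 (seek(-5, CUR)): offset=7
After 4 (read(5)): returned '0PVU9', offset=12
After 5 (read(2)): returned '0U', offset=14
After 6 (read(1)): returned 'N', offset=15
After 7 (read(3)): returned 'J26', offset=18
After 8 (seek(-18, END)): offset=1
After 9 (read(3)): returned 'EHN', offset=4

Answer: 4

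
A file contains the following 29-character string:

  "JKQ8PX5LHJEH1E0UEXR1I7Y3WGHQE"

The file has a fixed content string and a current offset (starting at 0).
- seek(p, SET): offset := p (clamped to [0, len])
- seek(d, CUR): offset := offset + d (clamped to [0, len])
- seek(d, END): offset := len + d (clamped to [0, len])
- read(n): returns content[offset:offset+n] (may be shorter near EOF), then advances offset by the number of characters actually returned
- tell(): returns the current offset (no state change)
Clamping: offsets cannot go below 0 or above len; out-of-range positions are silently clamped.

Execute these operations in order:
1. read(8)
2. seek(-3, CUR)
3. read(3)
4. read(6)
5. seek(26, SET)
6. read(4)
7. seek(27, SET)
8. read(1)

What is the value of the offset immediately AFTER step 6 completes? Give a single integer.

After 1 (read(8)): returned 'JKQ8PX5L', offset=8
After 2 (seek(-3, CUR)): offset=5
After 3 (read(3)): returned 'X5L', offset=8
After 4 (read(6)): returned 'HJEH1E', offset=14
After 5 (seek(26, SET)): offset=26
After 6 (read(4)): returned 'HQE', offset=29

Answer: 29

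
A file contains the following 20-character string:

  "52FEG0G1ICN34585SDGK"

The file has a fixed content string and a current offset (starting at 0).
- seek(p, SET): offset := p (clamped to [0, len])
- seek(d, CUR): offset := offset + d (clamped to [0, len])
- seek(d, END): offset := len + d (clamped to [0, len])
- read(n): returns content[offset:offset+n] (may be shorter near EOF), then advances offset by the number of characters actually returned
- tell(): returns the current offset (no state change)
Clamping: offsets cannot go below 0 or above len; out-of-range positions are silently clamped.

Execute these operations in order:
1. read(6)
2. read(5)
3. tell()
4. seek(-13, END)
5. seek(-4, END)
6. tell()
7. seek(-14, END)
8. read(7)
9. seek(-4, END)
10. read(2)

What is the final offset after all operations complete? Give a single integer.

Answer: 18

Derivation:
After 1 (read(6)): returned '52FEG0', offset=6
After 2 (read(5)): returned 'G1ICN', offset=11
After 3 (tell()): offset=11
After 4 (seek(-13, END)): offset=7
After 5 (seek(-4, END)): offset=16
After 6 (tell()): offset=16
After 7 (seek(-14, END)): offset=6
After 8 (read(7)): returned 'G1ICN34', offset=13
After 9 (seek(-4, END)): offset=16
After 10 (read(2)): returned 'SD', offset=18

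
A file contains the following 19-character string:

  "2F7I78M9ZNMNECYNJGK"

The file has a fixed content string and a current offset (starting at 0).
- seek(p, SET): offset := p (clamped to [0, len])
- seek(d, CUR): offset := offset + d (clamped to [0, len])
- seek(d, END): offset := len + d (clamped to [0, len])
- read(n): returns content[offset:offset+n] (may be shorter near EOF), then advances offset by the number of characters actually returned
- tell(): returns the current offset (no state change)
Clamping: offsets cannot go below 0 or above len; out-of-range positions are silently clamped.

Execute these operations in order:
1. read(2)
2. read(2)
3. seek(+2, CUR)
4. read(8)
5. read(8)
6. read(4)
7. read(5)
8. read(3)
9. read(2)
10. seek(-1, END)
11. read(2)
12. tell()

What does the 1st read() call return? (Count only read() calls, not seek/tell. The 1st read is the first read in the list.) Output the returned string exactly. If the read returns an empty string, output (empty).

Answer: 2F

Derivation:
After 1 (read(2)): returned '2F', offset=2
After 2 (read(2)): returned '7I', offset=4
After 3 (seek(+2, CUR)): offset=6
After 4 (read(8)): returned 'M9ZNMNEC', offset=14
After 5 (read(8)): returned 'YNJGK', offset=19
After 6 (read(4)): returned '', offset=19
After 7 (read(5)): returned '', offset=19
After 8 (read(3)): returned '', offset=19
After 9 (read(2)): returned '', offset=19
After 10 (seek(-1, END)): offset=18
After 11 (read(2)): returned 'K', offset=19
After 12 (tell()): offset=19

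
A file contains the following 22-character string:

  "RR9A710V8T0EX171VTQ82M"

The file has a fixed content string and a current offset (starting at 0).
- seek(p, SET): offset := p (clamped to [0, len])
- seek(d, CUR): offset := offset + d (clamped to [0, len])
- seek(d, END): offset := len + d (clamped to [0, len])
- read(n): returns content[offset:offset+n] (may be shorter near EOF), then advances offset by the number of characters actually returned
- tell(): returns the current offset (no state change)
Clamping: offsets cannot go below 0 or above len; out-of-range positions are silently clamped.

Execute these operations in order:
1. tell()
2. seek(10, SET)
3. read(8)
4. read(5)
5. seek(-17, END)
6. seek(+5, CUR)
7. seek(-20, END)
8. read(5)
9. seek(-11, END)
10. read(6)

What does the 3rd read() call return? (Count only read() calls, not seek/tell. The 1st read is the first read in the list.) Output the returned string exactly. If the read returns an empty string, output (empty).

Answer: 9A710

Derivation:
After 1 (tell()): offset=0
After 2 (seek(10, SET)): offset=10
After 3 (read(8)): returned '0EX171VT', offset=18
After 4 (read(5)): returned 'Q82M', offset=22
After 5 (seek(-17, END)): offset=5
After 6 (seek(+5, CUR)): offset=10
After 7 (seek(-20, END)): offset=2
After 8 (read(5)): returned '9A710', offset=7
After 9 (seek(-11, END)): offset=11
After 10 (read(6)): returned 'EX171V', offset=17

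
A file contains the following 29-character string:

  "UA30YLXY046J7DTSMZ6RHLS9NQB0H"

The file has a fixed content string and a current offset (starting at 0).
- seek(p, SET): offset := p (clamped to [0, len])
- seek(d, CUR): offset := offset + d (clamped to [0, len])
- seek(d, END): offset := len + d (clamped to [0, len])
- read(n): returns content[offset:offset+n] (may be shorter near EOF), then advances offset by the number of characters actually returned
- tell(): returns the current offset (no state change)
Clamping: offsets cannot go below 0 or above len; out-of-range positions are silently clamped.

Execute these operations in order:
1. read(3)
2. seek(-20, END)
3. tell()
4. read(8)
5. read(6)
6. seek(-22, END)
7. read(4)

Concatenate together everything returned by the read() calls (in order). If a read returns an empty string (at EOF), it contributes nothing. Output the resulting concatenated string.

Answer: UA346J7DTSMZ6RHLSY046

Derivation:
After 1 (read(3)): returned 'UA3', offset=3
After 2 (seek(-20, END)): offset=9
After 3 (tell()): offset=9
After 4 (read(8)): returned '46J7DTSM', offset=17
After 5 (read(6)): returned 'Z6RHLS', offset=23
After 6 (seek(-22, END)): offset=7
After 7 (read(4)): returned 'Y046', offset=11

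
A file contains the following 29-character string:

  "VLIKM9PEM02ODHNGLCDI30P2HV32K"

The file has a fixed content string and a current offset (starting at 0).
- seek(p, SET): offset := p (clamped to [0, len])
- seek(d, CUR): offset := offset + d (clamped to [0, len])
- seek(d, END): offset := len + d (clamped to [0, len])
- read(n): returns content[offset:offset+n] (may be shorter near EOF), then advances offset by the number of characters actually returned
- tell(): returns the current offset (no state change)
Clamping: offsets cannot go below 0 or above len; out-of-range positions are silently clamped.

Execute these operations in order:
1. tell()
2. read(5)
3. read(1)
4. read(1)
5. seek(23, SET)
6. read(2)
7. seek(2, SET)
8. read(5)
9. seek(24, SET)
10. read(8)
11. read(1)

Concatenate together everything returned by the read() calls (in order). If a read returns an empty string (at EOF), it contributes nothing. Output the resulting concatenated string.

Answer: VLIKM9P2HIKM9PHV32K

Derivation:
After 1 (tell()): offset=0
After 2 (read(5)): returned 'VLIKM', offset=5
After 3 (read(1)): returned '9', offset=6
After 4 (read(1)): returned 'P', offset=7
After 5 (seek(23, SET)): offset=23
After 6 (read(2)): returned '2H', offset=25
After 7 (seek(2, SET)): offset=2
After 8 (read(5)): returned 'IKM9P', offset=7
After 9 (seek(24, SET)): offset=24
After 10 (read(8)): returned 'HV32K', offset=29
After 11 (read(1)): returned '', offset=29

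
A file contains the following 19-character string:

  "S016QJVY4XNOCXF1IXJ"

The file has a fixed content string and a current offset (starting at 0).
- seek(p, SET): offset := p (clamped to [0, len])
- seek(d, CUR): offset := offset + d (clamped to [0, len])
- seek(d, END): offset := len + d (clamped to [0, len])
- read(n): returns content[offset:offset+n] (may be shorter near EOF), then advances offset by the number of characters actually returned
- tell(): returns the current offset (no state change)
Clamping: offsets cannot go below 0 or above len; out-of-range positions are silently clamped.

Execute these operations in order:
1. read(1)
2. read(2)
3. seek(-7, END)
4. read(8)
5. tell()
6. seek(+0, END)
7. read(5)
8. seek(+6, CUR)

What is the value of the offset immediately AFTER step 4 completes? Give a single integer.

After 1 (read(1)): returned 'S', offset=1
After 2 (read(2)): returned '01', offset=3
After 3 (seek(-7, END)): offset=12
After 4 (read(8)): returned 'CXF1IXJ', offset=19

Answer: 19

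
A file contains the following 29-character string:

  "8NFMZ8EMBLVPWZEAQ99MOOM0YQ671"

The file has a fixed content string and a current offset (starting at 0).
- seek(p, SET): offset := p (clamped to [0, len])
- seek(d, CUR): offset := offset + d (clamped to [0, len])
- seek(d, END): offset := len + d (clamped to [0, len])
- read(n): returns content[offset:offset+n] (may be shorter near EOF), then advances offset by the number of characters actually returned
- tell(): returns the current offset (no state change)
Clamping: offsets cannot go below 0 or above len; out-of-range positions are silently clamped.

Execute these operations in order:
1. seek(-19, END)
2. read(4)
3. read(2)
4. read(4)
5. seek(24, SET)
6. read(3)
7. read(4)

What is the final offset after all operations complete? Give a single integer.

After 1 (seek(-19, END)): offset=10
After 2 (read(4)): returned 'VPWZ', offset=14
After 3 (read(2)): returned 'EA', offset=16
After 4 (read(4)): returned 'Q99M', offset=20
After 5 (seek(24, SET)): offset=24
After 6 (read(3)): returned 'YQ6', offset=27
After 7 (read(4)): returned '71', offset=29

Answer: 29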